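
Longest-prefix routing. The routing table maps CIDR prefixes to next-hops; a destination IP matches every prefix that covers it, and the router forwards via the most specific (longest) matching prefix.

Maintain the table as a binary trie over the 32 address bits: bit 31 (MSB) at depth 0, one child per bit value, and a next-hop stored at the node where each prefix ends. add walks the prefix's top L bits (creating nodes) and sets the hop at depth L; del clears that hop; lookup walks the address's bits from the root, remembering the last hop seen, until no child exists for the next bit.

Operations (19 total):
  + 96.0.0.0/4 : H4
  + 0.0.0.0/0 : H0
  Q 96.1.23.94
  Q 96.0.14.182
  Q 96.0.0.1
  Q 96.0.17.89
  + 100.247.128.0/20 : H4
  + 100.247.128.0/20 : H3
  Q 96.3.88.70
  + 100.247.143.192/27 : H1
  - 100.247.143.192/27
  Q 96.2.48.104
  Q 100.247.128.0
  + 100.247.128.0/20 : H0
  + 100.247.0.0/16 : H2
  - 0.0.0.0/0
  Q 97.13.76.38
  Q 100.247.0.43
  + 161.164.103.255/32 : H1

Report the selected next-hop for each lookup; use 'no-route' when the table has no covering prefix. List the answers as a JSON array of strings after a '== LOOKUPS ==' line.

Trace:
  add 96.0.0.0/4 -> H4 at depth 4
  add 0.0.0.0/0 -> H0 at depth 0
  lookup 96.1.23.94: bits 0110 walk d0:H0→d1:-→d2:-→d3:-→d4:H4 -> H4
  lookup 96.0.14.182: bits 0110 walk d0:H0→d1:-→d2:-→d3:-→d4:H4 -> H4
  lookup 96.0.0.1: bits 0110 walk d0:H0→d1:-→d2:-→d3:-→d4:H4 -> H4
  lookup 96.0.17.89: bits 0110 walk d0:H0→d1:-→d2:-→d3:-→d4:H4 -> H4
  add 100.247.128.0/20 -> H4 at depth 20
  add 100.247.128.0/20 -> H3 at depth 20
  lookup 96.3.88.70: bits 01100 walk d0:H0→d1:-→d2:-→d3:-→d4:H4→d5:- -> H4
  add 100.247.143.192/27 -> H1 at depth 27
  del 100.247.143.192/27 (clear depth 27)
  lookup 96.2.48.104: bits 01100 walk d0:H0→d1:-→d2:-→d3:-→d4:H4→d5:- -> H4
  lookup 100.247.128.0: bits 01100100111101111000 walk d0:H0→d1:-→d2:-→d3:-→d4:H4→d5:-→d6:-→d7:-→d8:-→d9:-→d10:-→d11:-→d12:-→d13:-→d14:-→d15:-→d16:-→d17:-→d18:-→d19:-→d20:H3 -> H3
  add 100.247.128.0/20 -> H0 at depth 20
  add 100.247.0.0/16 -> H2 at depth 16
  del 0.0.0.0/0 (clear depth 0)
  lookup 97.13.76.38: bits 01100 walk d0:-→d1:-→d2:-→d3:-→d4:H4→d5:- -> H4
  lookup 100.247.0.43: bits 0110010011110111 walk d0:-→d1:-→d2:-→d3:-→d4:H4→d5:-→d6:-→d7:-→d8:-→d9:-→d10:-→d11:-→d12:-→d13:-→d14:-→d15:-→d16:H2 -> H2
  add 161.164.103.255/32 -> H1 at depth 32

== LOOKUPS ==
["H4","H4","H4","H4","H4","H4","H3","H4","H2"]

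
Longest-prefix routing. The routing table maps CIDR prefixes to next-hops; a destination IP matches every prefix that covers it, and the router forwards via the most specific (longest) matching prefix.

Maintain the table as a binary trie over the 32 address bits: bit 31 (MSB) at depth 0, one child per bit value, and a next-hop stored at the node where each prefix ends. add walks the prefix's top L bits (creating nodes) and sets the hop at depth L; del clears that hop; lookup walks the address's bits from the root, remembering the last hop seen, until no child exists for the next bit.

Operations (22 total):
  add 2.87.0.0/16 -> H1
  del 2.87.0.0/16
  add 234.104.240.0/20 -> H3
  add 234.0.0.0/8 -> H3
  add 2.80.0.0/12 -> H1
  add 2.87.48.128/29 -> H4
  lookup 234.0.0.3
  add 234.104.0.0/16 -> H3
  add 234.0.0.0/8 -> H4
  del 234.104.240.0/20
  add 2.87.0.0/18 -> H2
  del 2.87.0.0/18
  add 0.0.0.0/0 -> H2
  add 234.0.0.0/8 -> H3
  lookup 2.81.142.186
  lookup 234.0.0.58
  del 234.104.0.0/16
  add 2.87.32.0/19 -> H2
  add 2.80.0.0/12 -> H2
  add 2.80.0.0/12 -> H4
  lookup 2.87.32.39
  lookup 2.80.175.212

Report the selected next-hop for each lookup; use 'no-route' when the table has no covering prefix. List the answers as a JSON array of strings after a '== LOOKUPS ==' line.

Process each operation:
  + 2.87.0.0/16 (H1) depth=16
  - 2.87.0.0/16 clear@16
  + 234.104.240.0/20 (H3) depth=20
  + 234.0.0.0/8 (H3) depth=8
  + 2.80.0.0/12 (H1) depth=12
  + 2.87.48.128/29 (H4) depth=29
  ? 234.0.0.3  path d0:-→d1:-→d2:-→d3:-→d4:-→d5:-→d6:-→d7:-→d8:H3→d9:-  best=H3
  + 234.104.0.0/16 (H3) depth=16
  + 234.0.0.0/8 (H4) depth=8
  - 234.104.240.0/20 clear@20
  + 2.87.0.0/18 (H2) depth=18
  - 2.87.0.0/18 clear@18
  + 0.0.0.0/0 (H2) depth=0
  + 234.0.0.0/8 (H3) depth=8
  ? 2.81.142.186  path d0:H2→d1:-→d2:-→d3:-→d4:-→d5:-→d6:-→d7:-→d8:-→d9:-→d10:-→d11:-→d12:H1→d13:-  best=H1
  ? 234.0.0.58  path d0:H2→d1:-→d2:-→d3:-→d4:-→d5:-→d6:-→d7:-→d8:H3→d9:-  best=H3
  - 234.104.0.0/16 clear@16
  + 2.87.32.0/19 (H2) depth=19
  + 2.80.0.0/12 (H2) depth=12
  + 2.80.0.0/12 (H4) depth=12
  ? 2.87.32.39  path d0:H2→d1:-→d2:-→d3:-→d4:-→d5:-→d6:-→d7:-→d8:-→d9:-→d10:-→d11:-→d12:H4→d13:-→d14:-→d15:-→d16:-→d17:-→d18:-→d19:H2  best=H2
  ? 2.80.175.212  path d0:H2→d1:-→d2:-→d3:-→d4:-→d5:-→d6:-→d7:-→d8:-→d9:-→d10:-→d11:-→d12:H4→d13:-  best=H4

== LOOKUPS ==
["H3","H1","H3","H2","H4"]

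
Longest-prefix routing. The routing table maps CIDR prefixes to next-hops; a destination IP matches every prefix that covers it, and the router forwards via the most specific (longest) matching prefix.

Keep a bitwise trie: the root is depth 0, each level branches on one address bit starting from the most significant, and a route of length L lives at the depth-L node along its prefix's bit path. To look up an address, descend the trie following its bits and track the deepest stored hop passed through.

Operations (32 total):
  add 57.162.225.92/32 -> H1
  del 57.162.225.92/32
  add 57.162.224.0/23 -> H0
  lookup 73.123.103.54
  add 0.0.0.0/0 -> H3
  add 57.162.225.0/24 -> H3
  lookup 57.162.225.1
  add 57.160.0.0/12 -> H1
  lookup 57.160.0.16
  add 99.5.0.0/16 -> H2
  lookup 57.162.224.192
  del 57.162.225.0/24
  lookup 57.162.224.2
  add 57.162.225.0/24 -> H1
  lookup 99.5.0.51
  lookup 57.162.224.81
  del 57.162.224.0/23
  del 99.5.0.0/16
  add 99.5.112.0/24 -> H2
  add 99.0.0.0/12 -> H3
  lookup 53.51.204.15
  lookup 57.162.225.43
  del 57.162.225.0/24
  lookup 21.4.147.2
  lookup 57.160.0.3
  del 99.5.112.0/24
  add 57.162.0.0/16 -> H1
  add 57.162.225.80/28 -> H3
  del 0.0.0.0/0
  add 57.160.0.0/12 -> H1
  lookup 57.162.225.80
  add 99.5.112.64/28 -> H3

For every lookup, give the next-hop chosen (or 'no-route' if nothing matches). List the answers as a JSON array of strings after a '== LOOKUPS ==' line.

Process each operation:
  add 57.162.225.92/32 -> H1 at depth 32
  del 57.162.225.92/32 (clear depth 32)
  add 57.162.224.0/23 -> H0 at depth 23
  Q 73.123.103.54: descend 0 ; hops seen [∅] ; pick no-route
  add 0.0.0.0/0 -> H3 at depth 0
  add 57.162.225.0/24 -> H3 at depth 24
  Q 57.162.225.1: descend 0011100110100010111000010 ; hops seen [H3,H0,H3] ; pick H3
  add 57.160.0.0/12 -> H1 at depth 12
  Q 57.160.0.16: descend 00111001101000 ; hops seen [H3,H1] ; pick H1
  add 99.5.0.0/16 -> H2 at depth 16
  Q 57.162.224.192: descend 00111001101000101110000 ; hops seen [H3,H1,H0] ; pick H0
  del 57.162.225.0/24 (clear depth 24)
  Q 57.162.224.2: descend 00111001101000101110000 ; hops seen [H3,H1,H0] ; pick H0
  add 57.162.225.0/24 -> H1 at depth 24
  Q 99.5.0.51: descend 0110001100000101 ; hops seen [H3,H2] ; pick H2
  Q 57.162.224.81: descend 00111001101000101110000 ; hops seen [H3,H1,H0] ; pick H0
  del 57.162.224.0/23 (clear depth 23)
  del 99.5.0.0/16 (clear depth 16)
  add 99.5.112.0/24 -> H2 at depth 24
  add 99.0.0.0/12 -> H3 at depth 12
  Q 53.51.204.15: descend 0011 ; hops seen [H3] ; pick H3
  Q 57.162.225.43: descend 0011100110100010111000010 ; hops seen [H3,H1,H1] ; pick H1
  del 57.162.225.0/24 (clear depth 24)
  Q 21.4.147.2: descend 00 ; hops seen [H3] ; pick H3
  Q 57.160.0.3: descend 00111001101000 ; hops seen [H3,H1] ; pick H1
  del 99.5.112.0/24 (clear depth 24)
  add 57.162.0.0/16 -> H1 at depth 16
  add 57.162.225.80/28 -> H3 at depth 28
  del 0.0.0.0/0 (clear depth 0)
  add 57.160.0.0/12 -> H1 at depth 12
  Q 57.162.225.80: descend 0011100110100010111000010101 ; hops seen [H1,H1,H3] ; pick H3
  add 99.5.112.64/28 -> H3 at depth 28

== LOOKUPS ==
["no-route","H3","H1","H0","H0","H2","H0","H3","H1","H3","H1","H3"]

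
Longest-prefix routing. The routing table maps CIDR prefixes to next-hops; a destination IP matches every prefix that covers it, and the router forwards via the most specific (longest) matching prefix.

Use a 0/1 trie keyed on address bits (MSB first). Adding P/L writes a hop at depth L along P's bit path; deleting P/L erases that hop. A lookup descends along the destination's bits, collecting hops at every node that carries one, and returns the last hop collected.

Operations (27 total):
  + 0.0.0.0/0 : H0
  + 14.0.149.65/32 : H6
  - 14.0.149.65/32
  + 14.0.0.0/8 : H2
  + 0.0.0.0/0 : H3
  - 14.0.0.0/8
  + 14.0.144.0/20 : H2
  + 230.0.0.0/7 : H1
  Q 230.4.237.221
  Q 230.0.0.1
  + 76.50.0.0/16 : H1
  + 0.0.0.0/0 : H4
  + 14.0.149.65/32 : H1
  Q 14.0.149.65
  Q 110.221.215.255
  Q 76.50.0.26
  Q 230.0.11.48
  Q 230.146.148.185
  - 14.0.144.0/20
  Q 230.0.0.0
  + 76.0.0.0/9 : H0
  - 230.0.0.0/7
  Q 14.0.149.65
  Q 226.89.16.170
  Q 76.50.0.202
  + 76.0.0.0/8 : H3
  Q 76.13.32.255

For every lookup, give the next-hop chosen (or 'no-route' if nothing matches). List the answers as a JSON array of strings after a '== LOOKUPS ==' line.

Trace:
  + 0.0.0.0/0 (H0) depth=0
  + 14.0.149.65/32 (H6) depth=32
  del 14.0.149.65/32 (clear depth 32)
  + 14.0.0.0/8 (H2) depth=8
  + 0.0.0.0/0 (H3) depth=0
  del 14.0.0.0/8 (clear depth 8)
  + 14.0.144.0/20 (H2) depth=20
  + 230.0.0.0/7 (H1) depth=7
  ? 230.4.237.221  path d0:H3→d1:-→d2:-→d3:-→d4:-→d5:-→d6:-→d7:H1  best=H1
  ? 230.0.0.1  path d0:H3→d1:-→d2:-→d3:-→d4:-→d5:-→d6:-→d7:H1  best=H1
  + 76.50.0.0/16 (H1) depth=16
  + 0.0.0.0/0 (H4) depth=0
  + 14.0.149.65/32 (H1) depth=32
  ? 14.0.149.65  path d0:H4→d1:-→d2:-→d3:-→d4:-→d5:-→d6:-→d7:-→d8:-→d9:-→d10:-→d11:-→d12:-→d13:-→d14:-→d15:-→d16:-→d17:-→d18:-→d19:-→d20:H2→d21:-→d22:-→d23:-→d24:-→d25:-→d26:-→d27:-→d28:-→d29:-→d30:-→d31:-→d32:H1  best=H1
  ? 110.221.215.255  path d0:H4→d1:-→d2:-  best=H4
  ? 76.50.0.26  path d0:H4→d1:-→d2:-→d3:-→d4:-→d5:-→d6:-→d7:-→d8:-→d9:-→d10:-→d11:-→d12:-→d13:-→d14:-→d15:-→d16:H1  best=H1
  ? 230.0.11.48  path d0:H4→d1:-→d2:-→d3:-→d4:-→d5:-→d6:-→d7:H1  best=H1
  ? 230.146.148.185  path d0:H4→d1:-→d2:-→d3:-→d4:-→d5:-→d6:-→d7:H1  best=H1
  del 14.0.144.0/20 (clear depth 20)
  ? 230.0.0.0  path d0:H4→d1:-→d2:-→d3:-→d4:-→d5:-→d6:-→d7:H1  best=H1
  + 76.0.0.0/9 (H0) depth=9
  del 230.0.0.0/7 (clear depth 7)
  ? 14.0.149.65  path d0:H4→d1:-→d2:-→d3:-→d4:-→d5:-→d6:-→d7:-→d8:-→d9:-→d10:-→d11:-→d12:-→d13:-→d14:-→d15:-→d16:-→d17:-→d18:-→d19:-→d20:-→d21:-→d22:-→d23:-→d24:-→d25:-→d26:-→d27:-→d28:-→d29:-→d30:-→d31:-→d32:H1  best=H1
  ? 226.89.16.170  path d0:H4→d1:-→d2:-→d3:-→d4:-→d5:-  best=H4
  ? 76.50.0.202  path d0:H4→d1:-→d2:-→d3:-→d4:-→d5:-→d6:-→d7:-→d8:-→d9:H0→d10:-→d11:-→d12:-→d13:-→d14:-→d15:-→d16:H1  best=H1
  + 76.0.0.0/8 (H3) depth=8
  ? 76.13.32.255  path d0:H4→d1:-→d2:-→d3:-→d4:-→d5:-→d6:-→d7:-→d8:H3→d9:H0→d10:-  best=H0

== LOOKUPS ==
["H1","H1","H1","H4","H1","H1","H1","H1","H1","H4","H1","H0"]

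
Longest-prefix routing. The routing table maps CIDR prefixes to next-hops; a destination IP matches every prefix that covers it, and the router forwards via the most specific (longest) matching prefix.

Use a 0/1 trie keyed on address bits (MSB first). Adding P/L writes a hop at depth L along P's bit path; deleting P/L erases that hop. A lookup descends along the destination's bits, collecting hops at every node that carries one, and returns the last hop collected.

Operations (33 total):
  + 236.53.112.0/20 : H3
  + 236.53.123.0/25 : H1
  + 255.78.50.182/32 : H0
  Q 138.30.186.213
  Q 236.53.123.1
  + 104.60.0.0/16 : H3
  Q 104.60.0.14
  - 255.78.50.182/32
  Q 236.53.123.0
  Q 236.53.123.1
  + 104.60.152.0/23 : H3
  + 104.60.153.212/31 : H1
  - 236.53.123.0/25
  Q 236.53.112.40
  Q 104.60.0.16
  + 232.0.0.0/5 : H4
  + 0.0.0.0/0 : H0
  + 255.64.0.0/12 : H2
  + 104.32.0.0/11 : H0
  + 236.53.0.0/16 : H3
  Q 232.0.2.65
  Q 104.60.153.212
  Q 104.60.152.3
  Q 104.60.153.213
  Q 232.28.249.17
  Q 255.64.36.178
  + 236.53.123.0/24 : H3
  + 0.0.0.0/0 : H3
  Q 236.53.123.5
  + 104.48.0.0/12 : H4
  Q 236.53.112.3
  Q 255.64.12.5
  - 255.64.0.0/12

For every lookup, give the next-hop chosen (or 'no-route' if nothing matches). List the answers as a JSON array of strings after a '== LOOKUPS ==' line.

Trace:
  + 236.53.112.0/20 (H3) depth=20
  + 236.53.123.0/25 (H1) depth=25
  + 255.78.50.182/32 (H0) depth=32
  Q 138.30.186.213: descend 1 ; hops seen [∅] ; pick no-route
  Q 236.53.123.1: descend 1110110000110101011110110 ; hops seen [H3,H1] ; pick H1
  + 104.60.0.0/16 (H3) depth=16
  Q 104.60.0.14: descend 0110100000111100 ; hops seen [H3] ; pick H3
  del 255.78.50.182/32 (clear depth 32)
  Q 236.53.123.0: descend 1110110000110101011110110 ; hops seen [H3,H1] ; pick H1
  Q 236.53.123.1: descend 1110110000110101011110110 ; hops seen [H3,H1] ; pick H1
  + 104.60.152.0/23 (H3) depth=23
  + 104.60.153.212/31 (H1) depth=31
  del 236.53.123.0/25 (clear depth 25)
  Q 236.53.112.40: descend 11101100001101010111 ; hops seen [H3] ; pick H3
  Q 104.60.0.16: descend 0110100000111100 ; hops seen [H3] ; pick H3
  + 232.0.0.0/5 (H4) depth=5
  + 0.0.0.0/0 (H0) depth=0
  + 255.64.0.0/12 (H2) depth=12
  + 104.32.0.0/11 (H0) depth=11
  + 236.53.0.0/16 (H3) depth=16
  Q 232.0.2.65: descend 11101 ; hops seen [H0,H4] ; pick H4
  Q 104.60.153.212: descend 0110100000111100100110011101010 ; hops seen [H0,H0,H3,H3,H1] ; pick H1
  Q 104.60.152.3: descend 01101000001111001001100 ; hops seen [H0,H0,H3,H3] ; pick H3
  Q 104.60.153.213: descend 0110100000111100100110011101010 ; hops seen [H0,H0,H3,H3,H1] ; pick H1
  Q 232.28.249.17: descend 11101 ; hops seen [H0,H4] ; pick H4
  Q 255.64.36.178: descend 111111110100 ; hops seen [H0,H2] ; pick H2
  + 236.53.123.0/24 (H3) depth=24
  + 0.0.0.0/0 (H3) depth=0
  Q 236.53.123.5: descend 1110110000110101011110110 ; hops seen [H3,H4,H3,H3,H3] ; pick H3
  + 104.48.0.0/12 (H4) depth=12
  Q 236.53.112.3: descend 11101100001101010111 ; hops seen [H3,H4,H3,H3] ; pick H3
  Q 255.64.12.5: descend 111111110100 ; hops seen [H3,H2] ; pick H2
  del 255.64.0.0/12 (clear depth 12)

== LOOKUPS ==
["no-route","H1","H3","H1","H1","H3","H3","H4","H1","H3","H1","H4","H2","H3","H3","H2"]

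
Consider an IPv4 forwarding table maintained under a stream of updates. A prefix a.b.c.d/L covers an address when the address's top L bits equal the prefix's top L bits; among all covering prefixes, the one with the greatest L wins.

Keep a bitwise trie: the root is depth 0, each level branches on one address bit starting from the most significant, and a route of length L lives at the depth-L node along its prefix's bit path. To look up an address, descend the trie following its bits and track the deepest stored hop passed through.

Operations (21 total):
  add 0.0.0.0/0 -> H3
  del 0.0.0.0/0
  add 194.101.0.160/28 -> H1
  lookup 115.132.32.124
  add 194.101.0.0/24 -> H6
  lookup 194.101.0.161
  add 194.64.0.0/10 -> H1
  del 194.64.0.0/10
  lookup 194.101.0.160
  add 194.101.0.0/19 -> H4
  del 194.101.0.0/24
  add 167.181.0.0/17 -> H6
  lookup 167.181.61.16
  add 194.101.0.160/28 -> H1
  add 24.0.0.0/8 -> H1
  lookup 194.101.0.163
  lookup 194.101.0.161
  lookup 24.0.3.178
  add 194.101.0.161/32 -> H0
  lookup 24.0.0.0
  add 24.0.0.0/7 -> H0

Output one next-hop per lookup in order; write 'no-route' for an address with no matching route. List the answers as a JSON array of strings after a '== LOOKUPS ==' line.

Trace:
  + 0.0.0.0/0 (H3) depth=0
  - 0.0.0.0/0 clear@0
  + 194.101.0.160/28 (H1) depth=28
  ? 115.132.32.124  path d0:-  best=no-route
  + 194.101.0.0/24 (H6) depth=24
  ? 194.101.0.161  path d0:-→d1:-→d2:-→d3:-→d4:-→d5:-→d6:-→d7:-→d8:-→d9:-→d10:-→d11:-→d12:-→d13:-→d14:-→d15:-→d16:-→d17:-→d18:-→d19:-→d20:-→d21:-→d22:-→d23:-→d24:H6→d25:-→d26:-→d27:-→d28:H1  best=H1
  + 194.64.0.0/10 (H1) depth=10
  - 194.64.0.0/10 clear@10
  ? 194.101.0.160  path d0:-→d1:-→d2:-→d3:-→d4:-→d5:-→d6:-→d7:-→d8:-→d9:-→d10:-→d11:-→d12:-→d13:-→d14:-→d15:-→d16:-→d17:-→d18:-→d19:-→d20:-→d21:-→d22:-→d23:-→d24:H6→d25:-→d26:-→d27:-→d28:H1  best=H1
  + 194.101.0.0/19 (H4) depth=19
  - 194.101.0.0/24 clear@24
  + 167.181.0.0/17 (H6) depth=17
  ? 167.181.61.16  path d0:-→d1:-→d2:-→d3:-→d4:-→d5:-→d6:-→d7:-→d8:-→d9:-→d10:-→d11:-→d12:-→d13:-→d14:-→d15:-→d16:-→d17:H6  best=H6
  + 194.101.0.160/28 (H1) depth=28
  + 24.0.0.0/8 (H1) depth=8
  ? 194.101.0.163  path d0:-→d1:-→d2:-→d3:-→d4:-→d5:-→d6:-→d7:-→d8:-→d9:-→d10:-→d11:-→d12:-→d13:-→d14:-→d15:-→d16:-→d17:-→d18:-→d19:H4→d20:-→d21:-→d22:-→d23:-→d24:-→d25:-→d26:-→d27:-→d28:H1  best=H1
  ? 194.101.0.161  path d0:-→d1:-→d2:-→d3:-→d4:-→d5:-→d6:-→d7:-→d8:-→d9:-→d10:-→d11:-→d12:-→d13:-→d14:-→d15:-→d16:-→d17:-→d18:-→d19:H4→d20:-→d21:-→d22:-→d23:-→d24:-→d25:-→d26:-→d27:-→d28:H1  best=H1
  ? 24.0.3.178  path d0:-→d1:-→d2:-→d3:-→d4:-→d5:-→d6:-→d7:-→d8:H1  best=H1
  + 194.101.0.161/32 (H0) depth=32
  ? 24.0.0.0  path d0:-→d1:-→d2:-→d3:-→d4:-→d5:-→d6:-→d7:-→d8:H1  best=H1
  + 24.0.0.0/7 (H0) depth=7

== LOOKUPS ==
["no-route","H1","H1","H6","H1","H1","H1","H1"]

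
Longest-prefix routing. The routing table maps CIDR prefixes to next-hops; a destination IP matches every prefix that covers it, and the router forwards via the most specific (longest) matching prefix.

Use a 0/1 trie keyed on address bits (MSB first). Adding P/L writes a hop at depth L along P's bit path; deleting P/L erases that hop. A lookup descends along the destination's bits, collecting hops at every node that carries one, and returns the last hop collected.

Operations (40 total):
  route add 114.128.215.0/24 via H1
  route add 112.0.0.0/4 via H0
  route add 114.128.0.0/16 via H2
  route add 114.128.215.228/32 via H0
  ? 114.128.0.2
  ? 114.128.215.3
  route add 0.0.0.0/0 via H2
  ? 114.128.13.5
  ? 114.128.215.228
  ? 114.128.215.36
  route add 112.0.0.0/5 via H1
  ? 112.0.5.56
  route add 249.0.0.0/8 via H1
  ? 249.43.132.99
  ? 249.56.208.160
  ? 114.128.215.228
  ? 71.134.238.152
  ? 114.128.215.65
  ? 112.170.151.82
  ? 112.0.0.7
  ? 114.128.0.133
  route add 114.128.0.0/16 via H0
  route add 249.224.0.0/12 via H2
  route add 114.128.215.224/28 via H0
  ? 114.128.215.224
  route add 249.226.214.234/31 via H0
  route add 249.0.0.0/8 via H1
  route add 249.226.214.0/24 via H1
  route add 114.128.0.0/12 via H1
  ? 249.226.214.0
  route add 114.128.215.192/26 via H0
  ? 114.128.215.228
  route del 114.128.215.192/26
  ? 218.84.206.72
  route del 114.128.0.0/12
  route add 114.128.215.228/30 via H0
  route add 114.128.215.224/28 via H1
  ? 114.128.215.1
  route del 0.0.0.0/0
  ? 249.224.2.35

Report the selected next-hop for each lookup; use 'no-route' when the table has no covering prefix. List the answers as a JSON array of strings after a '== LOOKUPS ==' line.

Apply in order:
  + 114.128.215.0/24 (H1) depth=24
  + 112.0.0.0/4 (H0) depth=4
  + 114.128.0.0/16 (H2) depth=16
  + 114.128.215.228/32 (H0) depth=32
  lookup 114.128.0.2: bits 0111001010000000 walk d0:-→d1:-→d2:-→d3:-→d4:H0→d5:-→d6:-→d7:-→d8:-→d9:-→d10:-→d11:-→d12:-→d13:-→d14:-→d15:-→d16:H2 -> H2
  lookup 114.128.215.3: bits 011100101000000011010111 walk d0:-→d1:-→d2:-→d3:-→d4:H0→d5:-→d6:-→d7:-→d8:-→d9:-→d10:-→d11:-→d12:-→d13:-→d14:-→d15:-→d16:H2→d17:-→d18:-→d19:-→d20:-→d21:-→d22:-→d23:-→d24:H1 -> H1
  + 0.0.0.0/0 (H2) depth=0
  lookup 114.128.13.5: bits 0111001010000000 walk d0:H2→d1:-→d2:-→d3:-→d4:H0→d5:-→d6:-→d7:-→d8:-→d9:-→d10:-→d11:-→d12:-→d13:-→d14:-→d15:-→d16:H2 -> H2
  lookup 114.128.215.228: bits 01110010100000001101011111100100 walk d0:H2→d1:-→d2:-→d3:-→d4:H0→d5:-→d6:-→d7:-→d8:-→d9:-→d10:-→d11:-→d12:-→d13:-→d14:-→d15:-→d16:H2→d17:-→d18:-→d19:-→d20:-→d21:-→d22:-→d23:-→d24:H1→d25:-→d26:-→d27:-→d28:-→d29:-→d30:-→d31:-→d32:H0 -> H0
  lookup 114.128.215.36: bits 011100101000000011010111 walk d0:H2→d1:-→d2:-→d3:-→d4:H0→d5:-→d6:-→d7:-→d8:-→d9:-→d10:-→d11:-→d12:-→d13:-→d14:-→d15:-→d16:H2→d17:-→d18:-→d19:-→d20:-→d21:-→d22:-→d23:-→d24:H1 -> H1
  + 112.0.0.0/5 (H1) depth=5
  lookup 112.0.5.56: bits 011100 walk d0:H2→d1:-→d2:-→d3:-→d4:H0→d5:H1→d6:- -> H1
  + 249.0.0.0/8 (H1) depth=8
  lookup 249.43.132.99: bits 11111001 walk d0:H2→d1:-→d2:-→d3:-→d4:-→d5:-→d6:-→d7:-→d8:H1 -> H1
  lookup 249.56.208.160: bits 11111001 walk d0:H2→d1:-→d2:-→d3:-→d4:-→d5:-→d6:-→d7:-→d8:H1 -> H1
  lookup 114.128.215.228: bits 01110010100000001101011111100100 walk d0:H2→d1:-→d2:-→d3:-→d4:H0→d5:H1→d6:-→d7:-→d8:-→d9:-→d10:-→d11:-→d12:-→d13:-→d14:-→d15:-→d16:H2→d17:-→d18:-→d19:-→d20:-→d21:-→d22:-→d23:-→d24:H1→d25:-→d26:-→d27:-→d28:-→d29:-→d30:-→d31:-→d32:H0 -> H0
  lookup 71.134.238.152: bits 01 walk d0:H2→d1:-→d2:- -> H2
  lookup 114.128.215.65: bits 011100101000000011010111 walk d0:H2→d1:-→d2:-→d3:-→d4:H0→d5:H1→d6:-→d7:-→d8:-→d9:-→d10:-→d11:-→d12:-→d13:-→d14:-→d15:-→d16:H2→d17:-→d18:-→d19:-→d20:-→d21:-→d22:-→d23:-→d24:H1 -> H1
  lookup 112.170.151.82: bits 011100 walk d0:H2→d1:-→d2:-→d3:-→d4:H0→d5:H1→d6:- -> H1
  lookup 112.0.0.7: bits 011100 walk d0:H2→d1:-→d2:-→d3:-→d4:H0→d5:H1→d6:- -> H1
  lookup 114.128.0.133: bits 0111001010000000 walk d0:H2→d1:-→d2:-→d3:-→d4:H0→d5:H1→d6:-→d7:-→d8:-→d9:-→d10:-→d11:-→d12:-→d13:-→d14:-→d15:-→d16:H2 -> H2
  + 114.128.0.0/16 (H0) depth=16
  + 249.224.0.0/12 (H2) depth=12
  + 114.128.215.224/28 (H0) depth=28
  lookup 114.128.215.224: bits 01110010100000001101011111100 walk d0:H2→d1:-→d2:-→d3:-→d4:H0→d5:H1→d6:-→d7:-→d8:-→d9:-→d10:-→d11:-→d12:-→d13:-→d14:-→d15:-→d16:H0→d17:-→d18:-→d19:-→d20:-→d21:-→d22:-→d23:-→d24:H1→d25:-→d26:-→d27:-→d28:H0→d29:- -> H0
  + 249.226.214.234/31 (H0) depth=31
  + 249.0.0.0/8 (H1) depth=8
  + 249.226.214.0/24 (H1) depth=24
  + 114.128.0.0/12 (H1) depth=12
  lookup 249.226.214.0: bits 111110011110001011010110 walk d0:H2→d1:-→d2:-→d3:-→d4:-→d5:-→d6:-→d7:-→d8:H1→d9:-→d10:-→d11:-→d12:H2→d13:-→d14:-→d15:-→d16:-→d17:-→d18:-→d19:-→d20:-→d21:-→d22:-→d23:-→d24:H1 -> H1
  + 114.128.215.192/26 (H0) depth=26
  lookup 114.128.215.228: bits 01110010100000001101011111100100 walk d0:H2→d1:-→d2:-→d3:-→d4:H0→d5:H1→d6:-→d7:-→d8:-→d9:-→d10:-→d11:-→d12:H1→d13:-→d14:-→d15:-→d16:H0→d17:-→d18:-→d19:-→d20:-→d21:-→d22:-→d23:-→d24:H1→d25:-→d26:H0→d27:-→d28:H0→d29:-→d30:-→d31:-→d32:H0 -> H0
  del 114.128.215.192/26 (clear depth 26)
  lookup 218.84.206.72: bits 11 walk d0:H2→d1:-→d2:- -> H2
  del 114.128.0.0/12 (clear depth 12)
  + 114.128.215.228/30 (H0) depth=30
  + 114.128.215.224/28 (H1) depth=28
  lookup 114.128.215.1: bits 011100101000000011010111 walk d0:H2→d1:-→d2:-→d3:-→d4:H0→d5:H1→d6:-→d7:-→d8:-→d9:-→d10:-→d11:-→d12:-→d13:-→d14:-→d15:-→d16:H0→d17:-→d18:-→d19:-→d20:-→d21:-→d22:-→d23:-→d24:H1 -> H1
  del 0.0.0.0/0 (clear depth 0)
  lookup 249.224.2.35: bits 11111001111000 walk d0:-→d1:-→d2:-→d3:-→d4:-→d5:-→d6:-→d7:-→d8:H1→d9:-→d10:-→d11:-→d12:H2→d13:-→d14:- -> H2

== LOOKUPS ==
["H2","H1","H2","H0","H1","H1","H1","H1","H0","H2","H1","H1","H1","H2","H0","H1","H0","H2","H1","H2"]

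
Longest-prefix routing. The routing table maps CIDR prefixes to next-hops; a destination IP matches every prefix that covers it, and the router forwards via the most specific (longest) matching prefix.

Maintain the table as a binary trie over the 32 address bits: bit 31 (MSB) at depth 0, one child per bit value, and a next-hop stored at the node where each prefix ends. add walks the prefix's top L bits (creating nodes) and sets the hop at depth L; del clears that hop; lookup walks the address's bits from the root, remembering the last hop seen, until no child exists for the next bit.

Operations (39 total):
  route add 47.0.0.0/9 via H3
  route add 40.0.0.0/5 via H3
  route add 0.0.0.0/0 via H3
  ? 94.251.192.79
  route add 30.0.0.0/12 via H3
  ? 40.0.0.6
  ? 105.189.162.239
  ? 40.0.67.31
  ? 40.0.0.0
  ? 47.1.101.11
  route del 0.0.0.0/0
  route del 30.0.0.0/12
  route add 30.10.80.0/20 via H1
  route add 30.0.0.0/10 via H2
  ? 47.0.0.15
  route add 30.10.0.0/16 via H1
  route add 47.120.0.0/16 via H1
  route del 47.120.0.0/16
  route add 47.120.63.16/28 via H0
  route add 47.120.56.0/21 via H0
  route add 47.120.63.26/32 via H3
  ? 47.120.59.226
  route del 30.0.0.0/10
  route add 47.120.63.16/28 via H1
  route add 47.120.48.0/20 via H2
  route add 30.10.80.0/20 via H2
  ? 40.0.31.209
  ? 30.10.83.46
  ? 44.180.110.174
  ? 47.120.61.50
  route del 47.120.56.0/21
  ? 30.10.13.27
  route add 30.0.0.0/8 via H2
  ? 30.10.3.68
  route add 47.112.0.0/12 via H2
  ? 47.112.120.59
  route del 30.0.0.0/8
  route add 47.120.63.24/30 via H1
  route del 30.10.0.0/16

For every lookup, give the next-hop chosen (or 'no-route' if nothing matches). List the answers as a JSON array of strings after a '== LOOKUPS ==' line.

Trace:
  add 47.0.0.0/9 -> H3 at depth 9
  add 40.0.0.0/5 -> H3 at depth 5
  add 0.0.0.0/0 -> H3 at depth 0
  lookup 94.251.192.79: bits 0 walk d0:H3→d1:- -> H3
  add 30.0.0.0/12 -> H3 at depth 12
  lookup 40.0.0.6: bits 00101 walk d0:H3→d1:-→d2:-→d3:-→d4:-→d5:H3 -> H3
  lookup 105.189.162.239: bits 0 walk d0:H3→d1:- -> H3
  lookup 40.0.67.31: bits 00101 walk d0:H3→d1:-→d2:-→d3:-→d4:-→d5:H3 -> H3
  lookup 40.0.0.0: bits 00101 walk d0:H3→d1:-→d2:-→d3:-→d4:-→d5:H3 -> H3
  lookup 47.1.101.11: bits 001011110 walk d0:H3→d1:-→d2:-→d3:-→d4:-→d5:H3→d6:-→d7:-→d8:-→d9:H3 -> H3
  - 0.0.0.0/0 clear@0
  - 30.0.0.0/12 clear@12
  add 30.10.80.0/20 -> H1 at depth 20
  add 30.0.0.0/10 -> H2 at depth 10
  lookup 47.0.0.15: bits 001011110 walk d0:-→d1:-→d2:-→d3:-→d4:-→d5:H3→d6:-→d7:-→d8:-→d9:H3 -> H3
  add 30.10.0.0/16 -> H1 at depth 16
  add 47.120.0.0/16 -> H1 at depth 16
  - 47.120.0.0/16 clear@16
  add 47.120.63.16/28 -> H0 at depth 28
  add 47.120.56.0/21 -> H0 at depth 21
  add 47.120.63.26/32 -> H3 at depth 32
  lookup 47.120.59.226: bits 001011110111100000111 walk d0:-→d1:-→d2:-→d3:-→d4:-→d5:H3→d6:-→d7:-→d8:-→d9:H3→d10:-→d11:-→d12:-→d13:-→d14:-→d15:-→d16:-→d17:-→d18:-→d19:-→d20:-→d21:H0 -> H0
  - 30.0.0.0/10 clear@10
  add 47.120.63.16/28 -> H1 at depth 28
  add 47.120.48.0/20 -> H2 at depth 20
  add 30.10.80.0/20 -> H2 at depth 20
  lookup 40.0.31.209: bits 00101 walk d0:-→d1:-→d2:-→d3:-→d4:-→d5:H3 -> H3
  lookup 30.10.83.46: bits 00011110000010100101 walk d0:-→d1:-→d2:-→d3:-→d4:-→d5:-→d6:-→d7:-→d8:-→d9:-→d10:-→d11:-→d12:-→d13:-→d14:-→d15:-→d16:H1→d17:-→d18:-→d19:-→d20:H2 -> H2
  lookup 44.180.110.174: bits 001011 walk d0:-→d1:-→d2:-→d3:-→d4:-→d5:H3→d6:- -> H3
  lookup 47.120.61.50: bits 0010111101111000001111 walk d0:-→d1:-→d2:-→d3:-→d4:-→d5:H3→d6:-→d7:-→d8:-→d9:H3→d10:-→d11:-→d12:-→d13:-→d14:-→d15:-→d16:-→d17:-→d18:-→d19:-→d20:H2→d21:H0→d22:- -> H0
  - 47.120.56.0/21 clear@21
  lookup 30.10.13.27: bits 00011110000010100 walk d0:-→d1:-→d2:-→d3:-→d4:-→d5:-→d6:-→d7:-→d8:-→d9:-→d10:-→d11:-→d12:-→d13:-→d14:-→d15:-→d16:H1→d17:- -> H1
  add 30.0.0.0/8 -> H2 at depth 8
  lookup 30.10.3.68: bits 00011110000010100 walk d0:-→d1:-→d2:-→d3:-→d4:-→d5:-→d6:-→d7:-→d8:H2→d9:-→d10:-→d11:-→d12:-→d13:-→d14:-→d15:-→d16:H1→d17:- -> H1
  add 47.112.0.0/12 -> H2 at depth 12
  lookup 47.112.120.59: bits 001011110111 walk d0:-→d1:-→d2:-→d3:-→d4:-→d5:H3→d6:-→d7:-→d8:-→d9:H3→d10:-→d11:-→d12:H2 -> H2
  - 30.0.0.0/8 clear@8
  add 47.120.63.24/30 -> H1 at depth 30
  - 30.10.0.0/16 clear@16

== LOOKUPS ==
["H3","H3","H3","H3","H3","H3","H3","H0","H3","H2","H3","H0","H1","H1","H2"]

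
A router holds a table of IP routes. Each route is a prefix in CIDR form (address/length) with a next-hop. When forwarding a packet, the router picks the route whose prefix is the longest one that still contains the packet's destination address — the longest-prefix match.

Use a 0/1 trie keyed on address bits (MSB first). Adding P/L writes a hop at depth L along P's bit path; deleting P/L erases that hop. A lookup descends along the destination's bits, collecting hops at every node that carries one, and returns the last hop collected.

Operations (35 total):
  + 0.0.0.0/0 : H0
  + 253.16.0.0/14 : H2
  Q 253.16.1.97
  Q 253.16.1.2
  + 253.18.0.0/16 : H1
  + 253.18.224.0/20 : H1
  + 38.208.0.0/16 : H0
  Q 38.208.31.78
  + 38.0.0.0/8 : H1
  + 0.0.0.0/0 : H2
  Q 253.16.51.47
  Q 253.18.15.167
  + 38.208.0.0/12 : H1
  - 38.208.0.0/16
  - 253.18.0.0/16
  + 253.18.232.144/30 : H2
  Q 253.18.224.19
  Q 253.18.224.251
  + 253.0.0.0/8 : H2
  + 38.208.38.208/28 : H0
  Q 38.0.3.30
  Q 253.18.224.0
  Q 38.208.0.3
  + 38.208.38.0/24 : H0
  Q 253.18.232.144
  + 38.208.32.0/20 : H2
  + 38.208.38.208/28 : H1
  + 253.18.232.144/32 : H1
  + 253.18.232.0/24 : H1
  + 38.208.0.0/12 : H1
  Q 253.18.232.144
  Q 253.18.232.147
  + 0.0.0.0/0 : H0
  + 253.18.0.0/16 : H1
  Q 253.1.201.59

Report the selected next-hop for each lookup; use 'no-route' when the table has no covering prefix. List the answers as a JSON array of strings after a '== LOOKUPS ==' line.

Process each operation:
  add 0.0.0.0/0 -> H0 at depth 0
  add 253.16.0.0/14 -> H2 at depth 14
  lookup 253.16.1.97: bits 11111101000100 walk d0:H0→d1:-→d2:-→d3:-→d4:-→d5:-→d6:-→d7:-→d8:-→d9:-→d10:-→d11:-→d12:-→d13:-→d14:H2 -> H2
  lookup 253.16.1.2: bits 11111101000100 walk d0:H0→d1:-→d2:-→d3:-→d4:-→d5:-→d6:-→d7:-→d8:-→d9:-→d10:-→d11:-→d12:-→d13:-→d14:H2 -> H2
  add 253.18.0.0/16 -> H1 at depth 16
  add 253.18.224.0/20 -> H1 at depth 20
  add 38.208.0.0/16 -> H0 at depth 16
  lookup 38.208.31.78: bits 0010011011010000 walk d0:H0→d1:-→d2:-→d3:-→d4:-→d5:-→d6:-→d7:-→d8:-→d9:-→d10:-→d11:-→d12:-→d13:-→d14:-→d15:-→d16:H0 -> H0
  add 38.0.0.0/8 -> H1 at depth 8
  add 0.0.0.0/0 -> H2 at depth 0
  lookup 253.16.51.47: bits 11111101000100 walk d0:H2→d1:-→d2:-→d3:-→d4:-→d5:-→d6:-→d7:-→d8:-→d9:-→d10:-→d11:-→d12:-→d13:-→d14:H2 -> H2
  lookup 253.18.15.167: bits 1111110100010010 walk d0:H2→d1:-→d2:-→d3:-→d4:-→d5:-→d6:-→d7:-→d8:-→d9:-→d10:-→d11:-→d12:-→d13:-→d14:H2→d15:-→d16:H1 -> H1
  add 38.208.0.0/12 -> H1 at depth 12
  del 38.208.0.0/16 (clear depth 16)
  del 253.18.0.0/16 (clear depth 16)
  add 253.18.232.144/30 -> H2 at depth 30
  lookup 253.18.224.19: bits 11111101000100101110 walk d0:H2→d1:-→d2:-→d3:-→d4:-→d5:-→d6:-→d7:-→d8:-→d9:-→d10:-→d11:-→d12:-→d13:-→d14:H2→d15:-→d16:-→d17:-→d18:-→d19:-→d20:H1 -> H1
  lookup 253.18.224.251: bits 11111101000100101110 walk d0:H2→d1:-→d2:-→d3:-→d4:-→d5:-→d6:-→d7:-→d8:-→d9:-→d10:-→d11:-→d12:-→d13:-→d14:H2→d15:-→d16:-→d17:-→d18:-→d19:-→d20:H1 -> H1
  add 253.0.0.0/8 -> H2 at depth 8
  add 38.208.38.208/28 -> H0 at depth 28
  lookup 38.0.3.30: bits 00100110 walk d0:H2→d1:-→d2:-→d3:-→d4:-→d5:-→d6:-→d7:-→d8:H1 -> H1
  lookup 253.18.224.0: bits 11111101000100101110 walk d0:H2→d1:-→d2:-→d3:-→d4:-→d5:-→d6:-→d7:-→d8:H2→d9:-→d10:-→d11:-→d12:-→d13:-→d14:H2→d15:-→d16:-→d17:-→d18:-→d19:-→d20:H1 -> H1
  lookup 38.208.0.3: bits 001001101101000000 walk d0:H2→d1:-→d2:-→d3:-→d4:-→d5:-→d6:-→d7:-→d8:H1→d9:-→d10:-→d11:-→d12:H1→d13:-→d14:-→d15:-→d16:-→d17:-→d18:- -> H1
  add 38.208.38.0/24 -> H0 at depth 24
  lookup 253.18.232.144: bits 111111010001001011101000100100 walk d0:H2→d1:-→d2:-→d3:-→d4:-→d5:-→d6:-→d7:-→d8:H2→d9:-→d10:-→d11:-→d12:-→d13:-→d14:H2→d15:-→d16:-→d17:-→d18:-→d19:-→d20:H1→d21:-→d22:-→d23:-→d24:-→d25:-→d26:-→d27:-→d28:-→d29:-→d30:H2 -> H2
  add 38.208.32.0/20 -> H2 at depth 20
  add 38.208.38.208/28 -> H1 at depth 28
  add 253.18.232.144/32 -> H1 at depth 32
  add 253.18.232.0/24 -> H1 at depth 24
  add 38.208.0.0/12 -> H1 at depth 12
  lookup 253.18.232.144: bits 11111101000100101110100010010000 walk d0:H2→d1:-→d2:-→d3:-→d4:-→d5:-→d6:-→d7:-→d8:H2→d9:-→d10:-→d11:-→d12:-→d13:-→d14:H2→d15:-→d16:-→d17:-→d18:-→d19:-→d20:H1→d21:-→d22:-→d23:-→d24:H1→d25:-→d26:-→d27:-→d28:-→d29:-→d30:H2→d31:-→d32:H1 -> H1
  lookup 253.18.232.147: bits 111111010001001011101000100100 walk d0:H2→d1:-→d2:-→d3:-→d4:-→d5:-→d6:-→d7:-→d8:H2→d9:-→d10:-→d11:-→d12:-→d13:-→d14:H2→d15:-→d16:-→d17:-→d18:-→d19:-→d20:H1→d21:-→d22:-→d23:-→d24:H1→d25:-→d26:-→d27:-→d28:-→d29:-→d30:H2 -> H2
  add 0.0.0.0/0 -> H0 at depth 0
  add 253.18.0.0/16 -> H1 at depth 16
  lookup 253.1.201.59: bits 11111101000 walk d0:H0→d1:-→d2:-→d3:-→d4:-→d5:-→d6:-→d7:-→d8:H2→d9:-→d10:-→d11:- -> H2

== LOOKUPS ==
["H2","H2","H0","H2","H1","H1","H1","H1","H1","H1","H2","H1","H2","H2"]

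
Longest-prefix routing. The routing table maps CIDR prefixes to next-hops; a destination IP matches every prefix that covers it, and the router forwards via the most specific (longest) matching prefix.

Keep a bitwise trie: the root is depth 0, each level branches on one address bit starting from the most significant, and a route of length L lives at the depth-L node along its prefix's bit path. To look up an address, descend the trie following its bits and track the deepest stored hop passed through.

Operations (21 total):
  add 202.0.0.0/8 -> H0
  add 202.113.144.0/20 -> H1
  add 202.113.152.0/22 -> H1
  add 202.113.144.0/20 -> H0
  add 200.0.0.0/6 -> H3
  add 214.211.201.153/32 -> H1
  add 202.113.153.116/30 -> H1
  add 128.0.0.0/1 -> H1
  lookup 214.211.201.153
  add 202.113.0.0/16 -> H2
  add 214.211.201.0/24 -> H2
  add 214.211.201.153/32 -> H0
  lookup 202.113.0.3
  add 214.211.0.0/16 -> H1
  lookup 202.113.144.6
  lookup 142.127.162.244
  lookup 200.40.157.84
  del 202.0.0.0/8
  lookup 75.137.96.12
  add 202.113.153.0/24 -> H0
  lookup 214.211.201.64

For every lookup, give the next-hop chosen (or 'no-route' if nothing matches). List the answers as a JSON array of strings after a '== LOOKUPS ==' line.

Trace:
  + 202.0.0.0/8 (H0) depth=8
  + 202.113.144.0/20 (H1) depth=20
  + 202.113.152.0/22 (H1) depth=22
  + 202.113.144.0/20 (H0) depth=20
  + 200.0.0.0/6 (H3) depth=6
  + 214.211.201.153/32 (H1) depth=32
  + 202.113.153.116/30 (H1) depth=30
  + 128.0.0.0/1 (H1) depth=1
  lookup 214.211.201.153: bits 11010110110100111100100110011001 walk d0:-→d1:H1→d2:-→d3:-→d4:-→d5:-→d6:-→d7:-→d8:-→d9:-→d10:-→d11:-→d12:-→d13:-→d14:-→d15:-→d16:-→d17:-→d18:-→d19:-→d20:-→d21:-→d22:-→d23:-→d24:-→d25:-→d26:-→d27:-→d28:-→d29:-→d30:-→d31:-→d32:H1 -> H1
  + 202.113.0.0/16 (H2) depth=16
  + 214.211.201.0/24 (H2) depth=24
  + 214.211.201.153/32 (H0) depth=32
  lookup 202.113.0.3: bits 1100101001110001 walk d0:-→d1:H1→d2:-→d3:-→d4:-→d5:-→d6:H3→d7:-→d8:H0→d9:-→d10:-→d11:-→d12:-→d13:-→d14:-→d15:-→d16:H2 -> H2
  + 214.211.0.0/16 (H1) depth=16
  lookup 202.113.144.6: bits 11001010011100011001 walk d0:-→d1:H1→d2:-→d3:-→d4:-→d5:-→d6:H3→d7:-→d8:H0→d9:-→d10:-→d11:-→d12:-→d13:-→d14:-→d15:-→d16:H2→d17:-→d18:-→d19:-→d20:H0 -> H0
  lookup 142.127.162.244: bits 1 walk d0:-→d1:H1 -> H1
  lookup 200.40.157.84: bits 110010 walk d0:-→d1:H1→d2:-→d3:-→d4:-→d5:-→d6:H3 -> H3
  - 202.0.0.0/8 clear@8
  lookup 75.137.96.12: bits ε walk d0:- -> no-route
  + 202.113.153.0/24 (H0) depth=24
  lookup 214.211.201.64: bits 110101101101001111001001 walk d0:-→d1:H1→d2:-→d3:-→d4:-→d5:-→d6:-→d7:-→d8:-→d9:-→d10:-→d11:-→d12:-→d13:-→d14:-→d15:-→d16:H1→d17:-→d18:-→d19:-→d20:-→d21:-→d22:-→d23:-→d24:H2 -> H2

== LOOKUPS ==
["H1","H2","H0","H1","H3","no-route","H2"]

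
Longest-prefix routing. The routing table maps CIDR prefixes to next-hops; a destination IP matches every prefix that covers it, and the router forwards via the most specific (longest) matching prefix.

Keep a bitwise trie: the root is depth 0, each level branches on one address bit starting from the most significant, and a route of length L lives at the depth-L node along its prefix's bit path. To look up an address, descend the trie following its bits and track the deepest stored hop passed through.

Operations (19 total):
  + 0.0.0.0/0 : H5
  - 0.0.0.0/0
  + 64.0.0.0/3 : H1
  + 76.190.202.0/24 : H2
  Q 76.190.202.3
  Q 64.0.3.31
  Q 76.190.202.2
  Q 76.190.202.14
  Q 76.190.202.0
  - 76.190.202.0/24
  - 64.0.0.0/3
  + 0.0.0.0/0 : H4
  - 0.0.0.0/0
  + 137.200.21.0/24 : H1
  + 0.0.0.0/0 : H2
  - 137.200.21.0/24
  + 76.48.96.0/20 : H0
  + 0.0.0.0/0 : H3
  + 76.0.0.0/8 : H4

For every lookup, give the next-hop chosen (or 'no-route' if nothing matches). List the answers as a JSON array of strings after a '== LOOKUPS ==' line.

Process each operation:
  + 0.0.0.0/0 (H5) depth=0
  del 0.0.0.0/0 (clear depth 0)
  + 64.0.0.0/3 (H1) depth=3
  + 76.190.202.0/24 (H2) depth=24
  lookup 76.190.202.3: bits 010011001011111011001010 walk d0:-→d1:-→d2:-→d3:H1→d4:-→d5:-→d6:-→d7:-→d8:-→d9:-→d10:-→d11:-→d12:-→d13:-→d14:-→d15:-→d16:-→d17:-→d18:-→d19:-→d20:-→d21:-→d22:-→d23:-→d24:H2 -> H2
  lookup 64.0.3.31: bits 0100 walk d0:-→d1:-→d2:-→d3:H1→d4:- -> H1
  lookup 76.190.202.2: bits 010011001011111011001010 walk d0:-→d1:-→d2:-→d3:H1→d4:-→d5:-→d6:-→d7:-→d8:-→d9:-→d10:-→d11:-→d12:-→d13:-→d14:-→d15:-→d16:-→d17:-→d18:-→d19:-→d20:-→d21:-→d22:-→d23:-→d24:H2 -> H2
  lookup 76.190.202.14: bits 010011001011111011001010 walk d0:-→d1:-→d2:-→d3:H1→d4:-→d5:-→d6:-→d7:-→d8:-→d9:-→d10:-→d11:-→d12:-→d13:-→d14:-→d15:-→d16:-→d17:-→d18:-→d19:-→d20:-→d21:-→d22:-→d23:-→d24:H2 -> H2
  lookup 76.190.202.0: bits 010011001011111011001010 walk d0:-→d1:-→d2:-→d3:H1→d4:-→d5:-→d6:-→d7:-→d8:-→d9:-→d10:-→d11:-→d12:-→d13:-→d14:-→d15:-→d16:-→d17:-→d18:-→d19:-→d20:-→d21:-→d22:-→d23:-→d24:H2 -> H2
  del 76.190.202.0/24 (clear depth 24)
  del 64.0.0.0/3 (clear depth 3)
  + 0.0.0.0/0 (H4) depth=0
  del 0.0.0.0/0 (clear depth 0)
  + 137.200.21.0/24 (H1) depth=24
  + 0.0.0.0/0 (H2) depth=0
  del 137.200.21.0/24 (clear depth 24)
  + 76.48.96.0/20 (H0) depth=20
  + 0.0.0.0/0 (H3) depth=0
  + 76.0.0.0/8 (H4) depth=8

== LOOKUPS ==
["H2","H1","H2","H2","H2"]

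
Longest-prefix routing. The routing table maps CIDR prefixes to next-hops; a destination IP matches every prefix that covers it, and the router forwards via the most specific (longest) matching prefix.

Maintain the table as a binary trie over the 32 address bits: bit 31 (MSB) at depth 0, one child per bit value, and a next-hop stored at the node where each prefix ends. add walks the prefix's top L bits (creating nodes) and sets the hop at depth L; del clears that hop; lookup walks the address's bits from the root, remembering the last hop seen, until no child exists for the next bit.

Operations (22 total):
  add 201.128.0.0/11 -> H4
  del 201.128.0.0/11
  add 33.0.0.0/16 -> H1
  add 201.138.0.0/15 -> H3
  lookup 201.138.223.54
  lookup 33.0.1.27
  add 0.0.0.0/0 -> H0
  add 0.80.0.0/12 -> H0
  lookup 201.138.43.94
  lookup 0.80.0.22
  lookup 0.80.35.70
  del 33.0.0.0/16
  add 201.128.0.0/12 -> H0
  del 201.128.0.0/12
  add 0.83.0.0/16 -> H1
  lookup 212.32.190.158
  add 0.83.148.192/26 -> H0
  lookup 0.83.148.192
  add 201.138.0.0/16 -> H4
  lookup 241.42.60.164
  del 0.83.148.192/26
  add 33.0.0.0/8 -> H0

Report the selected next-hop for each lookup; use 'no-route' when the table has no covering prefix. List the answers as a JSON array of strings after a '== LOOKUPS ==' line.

Trace:
  add 201.128.0.0/11 -> H4 at depth 11
  del 201.128.0.0/11 (clear depth 11)
  add 33.0.0.0/16 -> H1 at depth 16
  add 201.138.0.0/15 -> H3 at depth 15
  ? 201.138.223.54  path d0:-→d1:-→d2:-→d3:-→d4:-→d5:-→d6:-→d7:-→d8:-→d9:-→d10:-→d11:-→d12:-→d13:-→d14:-→d15:H3  best=H3
  ? 33.0.1.27  path d0:-→d1:-→d2:-→d3:-→d4:-→d5:-→d6:-→d7:-→d8:-→d9:-→d10:-→d11:-→d12:-→d13:-→d14:-→d15:-→d16:H1  best=H1
  add 0.0.0.0/0 -> H0 at depth 0
  add 0.80.0.0/12 -> H0 at depth 12
  ? 201.138.43.94  path d0:H0→d1:-→d2:-→d3:-→d4:-→d5:-→d6:-→d7:-→d8:-→d9:-→d10:-→d11:-→d12:-→d13:-→d14:-→d15:H3  best=H3
  ? 0.80.0.22  path d0:H0→d1:-→d2:-→d3:-→d4:-→d5:-→d6:-→d7:-→d8:-→d9:-→d10:-→d11:-→d12:H0  best=H0
  ? 0.80.35.70  path d0:H0→d1:-→d2:-→d3:-→d4:-→d5:-→d6:-→d7:-→d8:-→d9:-→d10:-→d11:-→d12:H0  best=H0
  del 33.0.0.0/16 (clear depth 16)
  add 201.128.0.0/12 -> H0 at depth 12
  del 201.128.0.0/12 (clear depth 12)
  add 0.83.0.0/16 -> H1 at depth 16
  ? 212.32.190.158  path d0:H0→d1:-→d2:-→d3:-  best=H0
  add 0.83.148.192/26 -> H0 at depth 26
  ? 0.83.148.192  path d0:H0→d1:-→d2:-→d3:-→d4:-→d5:-→d6:-→d7:-→d8:-→d9:-→d10:-→d11:-→d12:H0→d13:-→d14:-→d15:-→d16:H1→d17:-→d18:-→d19:-→d20:-→d21:-→d22:-→d23:-→d24:-→d25:-→d26:H0  best=H0
  add 201.138.0.0/16 -> H4 at depth 16
  ? 241.42.60.164  path d0:H0→d1:-→d2:-  best=H0
  del 0.83.148.192/26 (clear depth 26)
  add 33.0.0.0/8 -> H0 at depth 8

== LOOKUPS ==
["H3","H1","H3","H0","H0","H0","H0","H0"]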